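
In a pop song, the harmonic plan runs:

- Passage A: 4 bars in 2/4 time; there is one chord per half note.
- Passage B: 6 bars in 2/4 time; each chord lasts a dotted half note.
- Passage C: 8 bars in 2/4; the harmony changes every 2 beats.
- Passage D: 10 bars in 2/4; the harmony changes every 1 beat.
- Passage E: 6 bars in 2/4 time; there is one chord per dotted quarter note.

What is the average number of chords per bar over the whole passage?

A: 4 × 2 = 8 beats ÷ 2 = 4 chords.
B: 6 × 2 = 12 beats ÷ 3 = 4 chords.
C: 8 × 2 = 16 beats ÷ 2 = 8 chords.
D: 10 × 2 = 20 beats ÷ 1 = 20 chords.
E: 6 × 2 = 12 beats ÷ 1.5 = 8 chords.
Overall: 44 chords over 34 bars → 44/34 = 22/17 chords per bar.

22/17 chords per bar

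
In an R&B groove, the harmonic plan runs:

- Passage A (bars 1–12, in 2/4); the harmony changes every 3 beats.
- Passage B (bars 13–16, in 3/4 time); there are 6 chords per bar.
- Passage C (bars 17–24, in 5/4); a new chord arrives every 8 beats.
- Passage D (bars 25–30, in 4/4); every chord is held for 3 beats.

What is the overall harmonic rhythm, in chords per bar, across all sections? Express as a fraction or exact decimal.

A: 12 bars of 2 beats is 24 beats; at 3 beats each that's 8 chords.
B: 4 bars of 3 beats is 12 beats; at 0.5 beats each that's 24 chords.
C: 8 bars of 5 beats is 40 beats; at 8 beats each that's 5 chords.
D: 6 bars of 4 beats is 24 beats; at 3 beats each that's 8 chords.
Overall: 45 chords over 30 bars → 45/30 = 1.5 chords per bar.

1.5 chords per bar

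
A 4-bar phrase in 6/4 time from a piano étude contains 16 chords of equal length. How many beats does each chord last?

1.5 beats

4 bars × 6 beats/bar = 24 beats total.
24 beats ÷ 16 chords = 1.5 beats per chord.
(That is a dotted quarter note.)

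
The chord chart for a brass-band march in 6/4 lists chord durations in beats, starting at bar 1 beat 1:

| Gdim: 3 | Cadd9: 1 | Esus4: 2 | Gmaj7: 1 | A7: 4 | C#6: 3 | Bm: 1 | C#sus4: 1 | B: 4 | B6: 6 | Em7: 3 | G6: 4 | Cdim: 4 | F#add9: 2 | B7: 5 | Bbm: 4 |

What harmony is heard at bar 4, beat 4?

Beat 4 of bar 4 is beat (4−1)×6 + 4 = 22 overall.
Running totals: Gdim ends at 3, Cadd9 ends at 4, Esus4 ends at 6, Gmaj7 ends at 7, A7 ends at 11, C#6 ends at 14, Bm ends at 15, C#sus4 ends at 16, B ends at 20, B6 ends at 26.
Beat 22 falls within B6.

B6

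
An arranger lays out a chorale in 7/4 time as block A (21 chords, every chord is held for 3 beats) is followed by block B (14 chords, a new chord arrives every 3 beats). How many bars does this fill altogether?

15 bars

A: 21 × 3 = 63 beats = 9 bars.
B: 14 × 3 = 42 beats = 6 bars.
Total: 9 + 6 = 15 bars.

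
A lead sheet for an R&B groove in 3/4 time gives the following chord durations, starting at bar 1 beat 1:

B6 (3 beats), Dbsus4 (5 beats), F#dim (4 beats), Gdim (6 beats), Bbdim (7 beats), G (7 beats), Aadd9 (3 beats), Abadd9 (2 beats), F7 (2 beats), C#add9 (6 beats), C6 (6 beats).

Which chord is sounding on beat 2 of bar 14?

Beat 2 of bar 14 is beat (14−1)×3 + 2 = 41 overall.
Running totals: B6 ends at 3, Dbsus4 ends at 8, F#dim ends at 12, Gdim ends at 18, Bbdim ends at 25, G ends at 32, Aadd9 ends at 35, Abadd9 ends at 37, F7 ends at 39, C#add9 ends at 45.
Beat 41 falls within C#add9.

C#add9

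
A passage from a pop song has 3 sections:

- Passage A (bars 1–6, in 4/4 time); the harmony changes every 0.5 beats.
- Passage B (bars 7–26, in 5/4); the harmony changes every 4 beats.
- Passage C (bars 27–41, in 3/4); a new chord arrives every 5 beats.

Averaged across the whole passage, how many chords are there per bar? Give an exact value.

2 chords per bar

A: 6 × 4 = 24 beats ÷ 0.5 = 48 chords.
B: 20 × 5 = 100 beats ÷ 4 = 25 chords.
C: 15 × 3 = 45 beats ÷ 5 = 9 chords.
Overall: 82 chords over 41 bars → 82/41 = 2 chords per bar.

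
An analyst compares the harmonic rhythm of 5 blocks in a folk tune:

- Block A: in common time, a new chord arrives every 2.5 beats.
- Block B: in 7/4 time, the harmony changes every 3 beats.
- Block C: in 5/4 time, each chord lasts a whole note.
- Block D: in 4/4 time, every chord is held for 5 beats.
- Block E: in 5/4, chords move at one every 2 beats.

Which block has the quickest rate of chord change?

Block E

A: each chord is 2.5 beats in 4/4, so 1.6 per bar.
B: each chord is 3 beats in 7/4, so 7/3 per bar.
C: each chord is 4 beats in 5/4, so 1.25 per bar.
D: each chord is 5 beats in 4/4, so 0.8 per bar.
E: each chord is 2 beats in 5/4, so 2.5 per bar.
Fastest is E at 2.5 chords/bar.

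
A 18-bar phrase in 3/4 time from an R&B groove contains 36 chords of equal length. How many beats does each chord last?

1.5 beats

18 bars × 3 beats/bar = 54 beats total.
54 beats ÷ 36 chords = 1.5 beats per chord.
(That is a dotted quarter note.)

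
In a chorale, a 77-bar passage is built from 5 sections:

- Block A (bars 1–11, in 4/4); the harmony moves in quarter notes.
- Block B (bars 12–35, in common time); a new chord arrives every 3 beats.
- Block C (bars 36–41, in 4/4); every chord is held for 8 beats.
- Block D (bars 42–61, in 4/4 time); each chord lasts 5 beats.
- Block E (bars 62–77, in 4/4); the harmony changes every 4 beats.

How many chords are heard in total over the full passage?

111 chords

A has 44 beats and chords last 1 each, so 44 chords.
B has 96 beats and chords last 3 each, so 32 chords.
C has 24 beats and chords last 8 each, so 3 chords.
D has 80 beats and chords last 5 each, so 16 chords.
E has 64 beats and chords last 4 each, so 16 chords.
Total: 44 + 32 + 3 + 16 + 16 = 111.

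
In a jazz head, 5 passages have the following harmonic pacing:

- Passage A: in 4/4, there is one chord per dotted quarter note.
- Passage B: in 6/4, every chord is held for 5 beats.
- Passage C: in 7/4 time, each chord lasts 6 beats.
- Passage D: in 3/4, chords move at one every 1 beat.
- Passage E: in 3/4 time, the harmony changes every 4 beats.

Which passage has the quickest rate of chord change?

A: each chord is 1.5 beats in 4/4, so 8/3 per bar.
B: each chord is 5 beats in 6/4, so 1.2 per bar.
C: each chord is 6 beats in 7/4, so 7/6 per bar.
D: each chord is 1 beat in 3/4, so 3 per bar.
E: each chord is 4 beats in 3/4, so 0.75 per bar.
Fastest is D at 3 chords/bar.

Passage D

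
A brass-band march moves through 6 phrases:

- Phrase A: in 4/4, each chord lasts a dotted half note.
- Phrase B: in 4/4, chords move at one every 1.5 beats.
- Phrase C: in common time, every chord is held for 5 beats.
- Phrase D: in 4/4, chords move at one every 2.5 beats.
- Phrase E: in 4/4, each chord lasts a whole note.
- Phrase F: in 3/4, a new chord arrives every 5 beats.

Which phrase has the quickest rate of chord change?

A: 4/3 = 4/3 chords/bar.
B: 4/1.5 = 8/3 chords/bar.
C: 4/5 = 0.8 chords/bar.
D: 4/2.5 = 1.6 chords/bar.
E: 4/4 = 1 chord/bar.
F: 3/5 = 0.6 chords/bar.
Fastest is B at 8/3 chords/bar.

Phrase B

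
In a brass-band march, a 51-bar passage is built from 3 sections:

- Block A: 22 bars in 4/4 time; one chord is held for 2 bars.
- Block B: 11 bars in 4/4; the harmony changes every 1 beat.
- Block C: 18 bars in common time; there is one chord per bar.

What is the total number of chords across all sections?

73 chords

A has 88 beats and chords last 8 each, so 11 chords.
B has 44 beats and chords last 1 each, so 44 chords.
C has 72 beats and chords last 4 each, so 18 chords.
Total: 11 + 44 + 18 = 73.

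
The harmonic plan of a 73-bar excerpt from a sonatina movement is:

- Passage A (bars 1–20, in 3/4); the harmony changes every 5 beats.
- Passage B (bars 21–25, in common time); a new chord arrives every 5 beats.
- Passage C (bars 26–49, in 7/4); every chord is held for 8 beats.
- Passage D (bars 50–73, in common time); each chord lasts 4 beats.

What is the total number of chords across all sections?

61 chords

A: 20·3 = 60 beats, 60/5 = 12 chords.
B: 5·4 = 20 beats, 20/5 = 4 chords.
C: 24·7 = 168 beats, 168/8 = 21 chords.
D: 24·4 = 96 beats, 96/4 = 24 chords.
Total: 12 + 4 + 21 + 24 = 61.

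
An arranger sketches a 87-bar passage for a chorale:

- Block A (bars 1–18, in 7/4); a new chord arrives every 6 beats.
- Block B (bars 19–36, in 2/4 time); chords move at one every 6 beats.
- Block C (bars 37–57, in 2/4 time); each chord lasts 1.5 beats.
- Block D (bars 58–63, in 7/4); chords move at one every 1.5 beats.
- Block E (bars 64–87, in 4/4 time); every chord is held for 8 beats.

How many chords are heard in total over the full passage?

A: 18·7 = 126 beats, 126/6 = 21 chords.
B: 18·2 = 36 beats, 36/6 = 6 chords.
C: 21·2 = 42 beats, 42/1.5 = 28 chords.
D: 6·7 = 42 beats, 42/1.5 = 28 chords.
E: 24·4 = 96 beats, 96/8 = 12 chords.
Total: 21 + 6 + 28 + 28 + 12 = 95.

95 chords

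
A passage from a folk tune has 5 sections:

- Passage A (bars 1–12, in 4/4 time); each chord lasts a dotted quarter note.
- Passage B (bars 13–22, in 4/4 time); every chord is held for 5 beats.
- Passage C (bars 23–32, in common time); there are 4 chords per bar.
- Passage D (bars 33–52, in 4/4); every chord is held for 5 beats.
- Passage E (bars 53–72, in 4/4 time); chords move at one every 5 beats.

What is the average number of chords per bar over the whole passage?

A: 12 × 4 = 48 beats ÷ 1.5 = 32 chords.
B: 10 × 4 = 40 beats ÷ 5 = 8 chords.
C: 10 × 4 = 40 beats ÷ 1 = 40 chords.
D: 20 × 4 = 80 beats ÷ 5 = 16 chords.
E: 20 × 4 = 80 beats ÷ 5 = 16 chords.
Overall: 112 chords over 72 bars → 112/72 = 14/9 chords per bar.

14/9 chords per bar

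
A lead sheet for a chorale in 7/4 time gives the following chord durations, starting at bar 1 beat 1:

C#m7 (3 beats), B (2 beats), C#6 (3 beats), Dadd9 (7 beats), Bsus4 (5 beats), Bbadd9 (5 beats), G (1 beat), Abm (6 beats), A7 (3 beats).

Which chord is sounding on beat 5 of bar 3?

Bsus4

Beat 5 of bar 3 is beat (3−1)×7 + 5 = 19 overall.
Running totals: C#m7 ends at 3, B ends at 5, C#6 ends at 8, Dadd9 ends at 15, Bsus4 ends at 20.
Beat 19 falls within Bsus4.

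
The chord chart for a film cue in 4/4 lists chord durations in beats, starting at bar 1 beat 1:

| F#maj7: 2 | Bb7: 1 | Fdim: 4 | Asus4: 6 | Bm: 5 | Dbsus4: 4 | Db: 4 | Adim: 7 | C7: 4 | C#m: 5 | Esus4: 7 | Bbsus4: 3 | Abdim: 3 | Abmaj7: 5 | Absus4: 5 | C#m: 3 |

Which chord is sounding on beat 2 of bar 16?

Absus4

Beat 2 of bar 16 is beat (16−1)×4 + 2 = 62 overall.
Running totals: F#maj7 ends at 2, Bb7 ends at 3, Fdim ends at 7, Asus4 ends at 13, Bm ends at 18, Dbsus4 ends at 22, Db ends at 26, Adim ends at 33, C7 ends at 37, C#m ends at 42, Esus4 ends at 49, Bbsus4 ends at 52, Abdim ends at 55, Abmaj7 ends at 60, Absus4 ends at 65.
Beat 62 falls within Absus4.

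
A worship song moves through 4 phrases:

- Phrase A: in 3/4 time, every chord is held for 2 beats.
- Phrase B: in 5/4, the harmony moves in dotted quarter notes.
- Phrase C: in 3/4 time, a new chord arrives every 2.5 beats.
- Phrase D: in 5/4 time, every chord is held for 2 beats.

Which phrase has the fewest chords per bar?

Phrase C

A: 3/2 = 1.5 chords/bar.
B: 5/1.5 = 10/3 chords/bar.
C: 3/2.5 = 1.2 chords/bar.
D: 5/2 = 2.5 chords/bar.
Slowest is C at 1.2 chords/bar.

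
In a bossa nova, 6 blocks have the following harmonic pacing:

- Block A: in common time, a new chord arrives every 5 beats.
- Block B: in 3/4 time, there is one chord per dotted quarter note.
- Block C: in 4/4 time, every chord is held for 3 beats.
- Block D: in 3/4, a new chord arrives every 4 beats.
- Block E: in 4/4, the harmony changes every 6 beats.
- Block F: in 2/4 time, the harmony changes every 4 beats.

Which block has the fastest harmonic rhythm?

A: 4/5 = 0.8 chords/bar.
B: 3/1.5 = 2 chords/bar.
C: 4/3 = 4/3 chords/bar.
D: 3/4 = 0.75 chords/bar.
E: 4/6 = 2/3 chords/bar.
F: 2/4 = 0.5 chords/bar.
Fastest is B at 2 chords/bar.

Block B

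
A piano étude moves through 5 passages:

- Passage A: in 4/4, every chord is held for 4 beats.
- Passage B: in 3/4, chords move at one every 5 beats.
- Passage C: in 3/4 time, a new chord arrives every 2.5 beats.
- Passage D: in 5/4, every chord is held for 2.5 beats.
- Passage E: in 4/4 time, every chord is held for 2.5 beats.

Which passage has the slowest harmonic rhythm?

Passage B

A: 4 beats/bar ÷ 4 beats/chord = 1 chord/bar.
B: 3 beats/bar ÷ 5 beats/chord = 0.6 chords/bar.
C: 3 beats/bar ÷ 2.5 beats/chord = 1.2 chords/bar.
D: 5 beats/bar ÷ 2.5 beats/chord = 2 chords/bar.
E: 4 beats/bar ÷ 2.5 beats/chord = 1.6 chords/bar.
Slowest is B at 0.6 chords/bar.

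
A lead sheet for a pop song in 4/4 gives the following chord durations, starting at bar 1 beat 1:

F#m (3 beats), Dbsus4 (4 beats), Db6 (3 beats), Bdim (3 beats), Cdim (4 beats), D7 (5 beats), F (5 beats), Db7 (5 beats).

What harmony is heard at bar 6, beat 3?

Beat 3 of bar 6 is beat (6−1)×4 + 3 = 23 overall.
Running totals: F#m ends at 3, Dbsus4 ends at 7, Db6 ends at 10, Bdim ends at 13, Cdim ends at 17, D7 ends at 22, F ends at 27.
Beat 23 falls within F.

F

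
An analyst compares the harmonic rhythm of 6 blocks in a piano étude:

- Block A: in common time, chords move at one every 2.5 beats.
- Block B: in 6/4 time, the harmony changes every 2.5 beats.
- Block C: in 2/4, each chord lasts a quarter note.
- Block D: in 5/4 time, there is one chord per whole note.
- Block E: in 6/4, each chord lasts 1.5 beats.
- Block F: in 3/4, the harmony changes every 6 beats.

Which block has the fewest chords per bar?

Block F

A: 4/2.5 = 1.6 chords/bar.
B: 6/2.5 = 2.4 chords/bar.
C: 2/1 = 2 chords/bar.
D: 5/4 = 1.25 chords/bar.
E: 6/1.5 = 4 chords/bar.
F: 3/6 = 0.5 chords/bar.
Slowest is F at 0.5 chords/bar.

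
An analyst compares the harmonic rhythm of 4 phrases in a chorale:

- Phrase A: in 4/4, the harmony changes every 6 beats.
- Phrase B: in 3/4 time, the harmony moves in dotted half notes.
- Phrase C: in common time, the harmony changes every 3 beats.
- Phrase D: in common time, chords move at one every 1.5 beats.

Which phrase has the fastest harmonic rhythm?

A: 4 beats/bar ÷ 6 beats/chord = 2/3 chords/bar.
B: 3 beats/bar ÷ 3 beats/chord = 1 chord/bar.
C: 4 beats/bar ÷ 3 beats/chord = 4/3 chords/bar.
D: 4 beats/bar ÷ 1.5 beats/chord = 8/3 chords/bar.
Fastest is D at 8/3 chords/bar.

Phrase D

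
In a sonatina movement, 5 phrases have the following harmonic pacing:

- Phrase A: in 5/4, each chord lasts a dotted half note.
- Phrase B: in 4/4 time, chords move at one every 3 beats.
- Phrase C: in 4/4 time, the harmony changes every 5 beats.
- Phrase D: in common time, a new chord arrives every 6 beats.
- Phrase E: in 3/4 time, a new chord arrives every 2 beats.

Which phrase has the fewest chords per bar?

Phrase D

A: 5/3 = 5/3 chords/bar.
B: 4/3 = 4/3 chords/bar.
C: 4/5 = 0.8 chords/bar.
D: 4/6 = 2/3 chords/bar.
E: 3/2 = 1.5 chords/bar.
Slowest is D at 2/3 chords/bar.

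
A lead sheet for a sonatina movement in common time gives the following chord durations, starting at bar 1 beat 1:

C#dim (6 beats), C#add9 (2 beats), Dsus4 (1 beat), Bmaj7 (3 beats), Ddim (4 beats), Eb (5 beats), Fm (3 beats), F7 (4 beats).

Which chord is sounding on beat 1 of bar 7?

F7

Beat 1 of bar 7 is beat (7−1)×4 + 1 = 25 overall.
Running totals: C#dim ends at 6, C#add9 ends at 8, Dsus4 ends at 9, Bmaj7 ends at 12, Ddim ends at 16, Eb ends at 21, Fm ends at 24, F7 ends at 28.
Beat 25 falls within F7.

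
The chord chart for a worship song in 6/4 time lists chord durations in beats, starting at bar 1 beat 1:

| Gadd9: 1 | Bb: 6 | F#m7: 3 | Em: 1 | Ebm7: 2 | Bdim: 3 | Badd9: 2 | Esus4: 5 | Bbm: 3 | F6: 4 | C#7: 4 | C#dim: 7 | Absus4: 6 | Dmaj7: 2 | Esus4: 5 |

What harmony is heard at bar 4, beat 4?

Beat 4 of bar 4 is beat (4−1)×6 + 4 = 22 overall.
Running totals: Gadd9 ends at 1, Bb ends at 7, F#m7 ends at 10, Em ends at 11, Ebm7 ends at 13, Bdim ends at 16, Badd9 ends at 18, Esus4 ends at 23.
Beat 22 falls within Esus4.

Esus4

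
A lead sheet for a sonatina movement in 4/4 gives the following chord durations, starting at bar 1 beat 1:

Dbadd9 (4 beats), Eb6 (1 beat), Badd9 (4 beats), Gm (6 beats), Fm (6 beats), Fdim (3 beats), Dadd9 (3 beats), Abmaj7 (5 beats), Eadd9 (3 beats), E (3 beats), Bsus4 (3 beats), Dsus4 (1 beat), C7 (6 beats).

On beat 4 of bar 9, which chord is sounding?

Beat 4 of bar 9 is beat (9−1)×4 + 4 = 36 overall.
Running totals: Dbadd9 ends at 4, Eb6 ends at 5, Badd9 ends at 9, Gm ends at 15, Fm ends at 21, Fdim ends at 24, Dadd9 ends at 27, Abmaj7 ends at 32, Eadd9 ends at 35, E ends at 38.
Beat 36 falls within E.

E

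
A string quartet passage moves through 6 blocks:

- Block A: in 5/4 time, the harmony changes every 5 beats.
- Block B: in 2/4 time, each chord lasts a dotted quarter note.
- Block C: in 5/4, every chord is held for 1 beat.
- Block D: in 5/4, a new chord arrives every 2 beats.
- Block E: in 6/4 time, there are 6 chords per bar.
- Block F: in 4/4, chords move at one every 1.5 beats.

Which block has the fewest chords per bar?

A: 5 beats/bar ÷ 5 beats/chord = 1 chord/bar.
B: 2 beats/bar ÷ 1.5 beats/chord = 4/3 chords/bar.
C: 5 beats/bar ÷ 1 beat/chord = 5 chords/bar.
D: 5 beats/bar ÷ 2 beats/chord = 2.5 chords/bar.
E: 6 beats/bar ÷ 1 beat/chord = 6 chords/bar.
F: 4 beats/bar ÷ 1.5 beats/chord = 8/3 chords/bar.
Slowest is A at 1 chords/bar.

Block A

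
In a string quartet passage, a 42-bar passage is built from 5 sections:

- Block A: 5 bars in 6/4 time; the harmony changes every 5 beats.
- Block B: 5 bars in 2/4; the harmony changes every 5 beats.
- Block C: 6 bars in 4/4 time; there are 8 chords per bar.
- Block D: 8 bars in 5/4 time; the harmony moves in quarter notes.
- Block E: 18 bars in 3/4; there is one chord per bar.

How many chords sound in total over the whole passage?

A: 5 bars × 6 beats = 30 beats; 5 beats/chord → 6 chords.
B: 5 bars × 2 beats = 10 beats; 5 beats/chord → 2 chords.
C: 6 bars × 4 beats = 24 beats; 0.5 beats/chord → 48 chords.
D: 8 bars × 5 beats = 40 beats; 1 beat/chord → 40 chords.
E: 18 bars × 3 beats = 54 beats; 3 beats/chord → 18 chords.
Total: 6 + 2 + 48 + 40 + 18 = 114.

114 chords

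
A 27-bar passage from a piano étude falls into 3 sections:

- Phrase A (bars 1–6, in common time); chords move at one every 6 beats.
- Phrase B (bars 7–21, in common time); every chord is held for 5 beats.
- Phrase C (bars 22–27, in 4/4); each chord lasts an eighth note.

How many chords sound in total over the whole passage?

A has 24 beats and chords last 6 each, so 4 chords.
B has 60 beats and chords last 5 each, so 12 chords.
C has 24 beats and chords last 0.5 each, so 48 chords.
Total: 4 + 12 + 48 = 64.

64 chords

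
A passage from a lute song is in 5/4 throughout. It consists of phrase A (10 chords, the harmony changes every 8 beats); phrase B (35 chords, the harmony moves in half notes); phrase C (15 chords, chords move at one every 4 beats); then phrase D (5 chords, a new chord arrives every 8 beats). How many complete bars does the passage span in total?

50 bars

A: 10 × 8 = 80 beats = 16 bars.
B: 35 × 2 = 70 beats = 14 bars.
C: 15 × 4 = 60 beats = 12 bars.
D: 5 × 8 = 40 beats = 8 bars.
Total: 16 + 14 + 12 + 8 = 50 bars.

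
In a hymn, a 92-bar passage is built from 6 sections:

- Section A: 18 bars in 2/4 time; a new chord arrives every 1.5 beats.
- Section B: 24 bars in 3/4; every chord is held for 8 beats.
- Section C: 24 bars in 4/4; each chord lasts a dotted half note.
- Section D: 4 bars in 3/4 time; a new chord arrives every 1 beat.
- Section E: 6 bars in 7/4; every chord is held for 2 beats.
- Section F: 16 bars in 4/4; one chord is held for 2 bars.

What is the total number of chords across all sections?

106 chords

A: 18 bars × 2 beats = 36 beats; 1.5 beats/chord → 24 chords.
B: 24 bars × 3 beats = 72 beats; 8 beats/chord → 9 chords.
C: 24 bars × 4 beats = 96 beats; 3 beats/chord → 32 chords.
D: 4 bars × 3 beats = 12 beats; 1 beat/chord → 12 chords.
E: 6 bars × 7 beats = 42 beats; 2 beats/chord → 21 chords.
F: 16 bars × 4 beats = 64 beats; 8 beats/chord → 8 chords.
Total: 24 + 9 + 32 + 12 + 21 + 8 = 106.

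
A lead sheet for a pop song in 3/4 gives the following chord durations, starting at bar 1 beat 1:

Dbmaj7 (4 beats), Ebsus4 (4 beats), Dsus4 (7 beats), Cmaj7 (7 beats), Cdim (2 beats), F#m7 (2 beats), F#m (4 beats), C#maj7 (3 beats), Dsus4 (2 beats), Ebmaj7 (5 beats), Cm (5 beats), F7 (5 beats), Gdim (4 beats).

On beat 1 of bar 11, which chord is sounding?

Beat 1 of bar 11 is beat (11−1)×3 + 1 = 31 overall.
Running totals: Dbmaj7 ends at 4, Ebsus4 ends at 8, Dsus4 ends at 15, Cmaj7 ends at 22, Cdim ends at 24, F#m7 ends at 26, F#m ends at 30, C#maj7 ends at 33.
Beat 31 falls within C#maj7.

C#maj7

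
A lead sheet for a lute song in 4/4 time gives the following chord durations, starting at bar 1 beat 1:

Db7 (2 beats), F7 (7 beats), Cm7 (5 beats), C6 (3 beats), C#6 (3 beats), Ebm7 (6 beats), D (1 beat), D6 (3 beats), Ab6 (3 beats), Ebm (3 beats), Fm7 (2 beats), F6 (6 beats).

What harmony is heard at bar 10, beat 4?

F6

Beat 4 of bar 10 is beat (10−1)×4 + 4 = 40 overall.
Running totals: Db7 ends at 2, F7 ends at 9, Cm7 ends at 14, C6 ends at 17, C#6 ends at 20, Ebm7 ends at 26, D ends at 27, D6 ends at 30, Ab6 ends at 33, Ebm ends at 36, Fm7 ends at 38, F6 ends at 44.
Beat 40 falls within F6.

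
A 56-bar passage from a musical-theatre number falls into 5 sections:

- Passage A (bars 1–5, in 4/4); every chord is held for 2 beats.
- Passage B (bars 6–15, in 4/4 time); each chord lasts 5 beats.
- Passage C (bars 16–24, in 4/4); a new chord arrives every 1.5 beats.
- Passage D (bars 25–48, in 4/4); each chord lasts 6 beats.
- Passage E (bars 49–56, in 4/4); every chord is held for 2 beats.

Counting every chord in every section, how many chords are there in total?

A: 5·4 = 20 beats, 20/2 = 10 chords.
B: 10·4 = 40 beats, 40/5 = 8 chords.
C: 9·4 = 36 beats, 36/1.5 = 24 chords.
D: 24·4 = 96 beats, 96/6 = 16 chords.
E: 8·4 = 32 beats, 32/2 = 16 chords.
Total: 10 + 8 + 24 + 16 + 16 = 74.

74 chords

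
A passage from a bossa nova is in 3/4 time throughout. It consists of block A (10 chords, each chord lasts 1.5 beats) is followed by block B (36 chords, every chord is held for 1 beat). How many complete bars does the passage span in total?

A: 10 × 1.5 = 15 beats = 5 bars.
B: 36 × 1 = 36 beats = 12 bars.
Total: 5 + 12 = 17 bars.

17 bars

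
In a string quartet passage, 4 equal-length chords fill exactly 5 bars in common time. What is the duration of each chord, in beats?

5 beats

5 bars × 4 beats/bar = 20 beats total.
20 beats ÷ 4 chords = 5 beats per chord.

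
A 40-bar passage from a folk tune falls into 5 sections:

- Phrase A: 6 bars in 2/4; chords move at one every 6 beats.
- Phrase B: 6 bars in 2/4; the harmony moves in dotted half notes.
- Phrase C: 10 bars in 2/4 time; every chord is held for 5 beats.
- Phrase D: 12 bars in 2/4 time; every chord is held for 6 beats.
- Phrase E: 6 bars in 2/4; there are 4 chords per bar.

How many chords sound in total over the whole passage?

A: 6·2 = 12 beats, 12/6 = 2 chords.
B: 6·2 = 12 beats, 12/3 = 4 chords.
C: 10·2 = 20 beats, 20/5 = 4 chords.
D: 12·2 = 24 beats, 24/6 = 4 chords.
E: 6·2 = 12 beats, 12/0.5 = 24 chords.
Total: 2 + 4 + 4 + 4 + 24 = 38.

38 chords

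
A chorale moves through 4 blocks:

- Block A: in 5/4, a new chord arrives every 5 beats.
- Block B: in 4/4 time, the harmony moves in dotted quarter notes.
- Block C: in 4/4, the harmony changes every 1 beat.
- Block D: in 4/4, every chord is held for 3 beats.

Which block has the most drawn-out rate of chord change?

Block A

A: 5/5 = 1 chord/bar.
B: 4/1.5 = 8/3 chords/bar.
C: 4/1 = 4 chords/bar.
D: 4/3 = 4/3 chords/bar.
Slowest is A at 1 chords/bar.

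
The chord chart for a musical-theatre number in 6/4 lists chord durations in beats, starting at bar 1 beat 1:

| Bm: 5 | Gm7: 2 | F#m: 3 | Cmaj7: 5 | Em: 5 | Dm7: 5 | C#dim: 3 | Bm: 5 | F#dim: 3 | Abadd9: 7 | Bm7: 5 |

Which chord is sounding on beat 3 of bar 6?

Bm

Beat 3 of bar 6 is beat (6−1)×6 + 3 = 33 overall.
Running totals: Bm ends at 5, Gm7 ends at 7, F#m ends at 10, Cmaj7 ends at 15, Em ends at 20, Dm7 ends at 25, C#dim ends at 28, Bm ends at 33.
Beat 33 falls within Bm.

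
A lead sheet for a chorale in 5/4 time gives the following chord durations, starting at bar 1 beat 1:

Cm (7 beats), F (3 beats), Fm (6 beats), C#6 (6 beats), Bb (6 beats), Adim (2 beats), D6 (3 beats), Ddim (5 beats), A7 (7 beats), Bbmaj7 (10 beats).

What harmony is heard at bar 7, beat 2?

D6

Beat 2 of bar 7 is beat (7−1)×5 + 2 = 32 overall.
Running totals: Cm ends at 7, F ends at 10, Fm ends at 16, C#6 ends at 22, Bb ends at 28, Adim ends at 30, D6 ends at 33.
Beat 32 falls within D6.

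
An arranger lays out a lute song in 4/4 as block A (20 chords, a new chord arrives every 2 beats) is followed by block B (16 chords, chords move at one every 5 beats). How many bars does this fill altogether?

30 bars

A: 20 × 2 = 40 beats = 10 bars.
B: 16 × 5 = 80 beats = 20 bars.
Total: 10 + 20 = 30 bars.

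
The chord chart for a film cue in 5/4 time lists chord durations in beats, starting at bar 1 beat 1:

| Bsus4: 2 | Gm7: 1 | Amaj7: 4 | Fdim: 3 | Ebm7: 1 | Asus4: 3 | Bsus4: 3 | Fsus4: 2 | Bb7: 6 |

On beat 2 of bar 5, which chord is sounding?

Beat 2 of bar 5 is beat (5−1)×5 + 2 = 22 overall.
Running totals: Bsus4 ends at 2, Gm7 ends at 3, Amaj7 ends at 7, Fdim ends at 10, Ebm7 ends at 11, Asus4 ends at 14, Bsus4 ends at 17, Fsus4 ends at 19, Bb7 ends at 25.
Beat 22 falls within Bb7.

Bb7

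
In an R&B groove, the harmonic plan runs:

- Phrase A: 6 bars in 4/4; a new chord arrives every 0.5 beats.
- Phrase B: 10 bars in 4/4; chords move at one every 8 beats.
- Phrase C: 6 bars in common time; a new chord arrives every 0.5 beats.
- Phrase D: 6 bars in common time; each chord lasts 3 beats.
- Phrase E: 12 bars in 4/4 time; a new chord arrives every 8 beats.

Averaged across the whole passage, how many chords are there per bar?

2.875 chords per bar

A: 6 × 4 = 24 beats ÷ 0.5 = 48 chords.
B: 10 × 4 = 40 beats ÷ 8 = 5 chords.
C: 6 × 4 = 24 beats ÷ 0.5 = 48 chords.
D: 6 × 4 = 24 beats ÷ 3 = 8 chords.
E: 12 × 4 = 48 beats ÷ 8 = 6 chords.
Overall: 115 chords over 40 bars → 115/40 = 2.875 chords per bar.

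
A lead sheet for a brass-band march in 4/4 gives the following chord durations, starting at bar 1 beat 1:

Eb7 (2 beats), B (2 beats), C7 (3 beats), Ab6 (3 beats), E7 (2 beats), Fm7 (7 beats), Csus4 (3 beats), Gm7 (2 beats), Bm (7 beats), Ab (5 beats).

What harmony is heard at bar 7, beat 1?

Bm

Beat 1 of bar 7 is beat (7−1)×4 + 1 = 25 overall.
Running totals: Eb7 ends at 2, B ends at 4, C7 ends at 7, Ab6 ends at 10, E7 ends at 12, Fm7 ends at 19, Csus4 ends at 22, Gm7 ends at 24, Bm ends at 31.
Beat 25 falls within Bm.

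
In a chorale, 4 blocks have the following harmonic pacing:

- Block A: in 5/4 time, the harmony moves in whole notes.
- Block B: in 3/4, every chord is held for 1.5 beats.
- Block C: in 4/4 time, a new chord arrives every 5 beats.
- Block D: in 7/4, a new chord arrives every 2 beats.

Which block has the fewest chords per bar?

Block C

A: 5 beats/bar ÷ 4 beats/chord = 1.25 chords/bar.
B: 3 beats/bar ÷ 1.5 beats/chord = 2 chords/bar.
C: 4 beats/bar ÷ 5 beats/chord = 0.8 chords/bar.
D: 7 beats/bar ÷ 2 beats/chord = 3.5 chords/bar.
Slowest is C at 0.8 chords/bar.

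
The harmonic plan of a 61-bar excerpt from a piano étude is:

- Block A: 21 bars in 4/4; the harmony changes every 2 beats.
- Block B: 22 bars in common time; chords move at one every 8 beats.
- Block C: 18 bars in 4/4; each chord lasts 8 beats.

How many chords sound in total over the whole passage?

A: 21 bars × 4 beats = 84 beats; 2 beats/chord → 42 chords.
B: 22 bars × 4 beats = 88 beats; 8 beats/chord → 11 chords.
C: 18 bars × 4 beats = 72 beats; 8 beats/chord → 9 chords.
Total: 42 + 11 + 9 = 62.

62 chords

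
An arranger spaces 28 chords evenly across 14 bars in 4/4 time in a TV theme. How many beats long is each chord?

2 beats

14 bars × 4 beats/bar = 56 beats total.
56 beats ÷ 28 chords = 2 beats per chord.
(That is a half note.)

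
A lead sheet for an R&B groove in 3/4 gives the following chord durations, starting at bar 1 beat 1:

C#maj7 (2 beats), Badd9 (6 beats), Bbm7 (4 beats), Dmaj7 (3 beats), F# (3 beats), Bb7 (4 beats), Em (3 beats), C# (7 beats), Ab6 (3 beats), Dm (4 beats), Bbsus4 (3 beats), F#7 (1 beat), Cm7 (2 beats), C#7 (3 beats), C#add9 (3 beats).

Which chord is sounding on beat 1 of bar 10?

C#

Beat 1 of bar 10 is beat (10−1)×3 + 1 = 28 overall.
Running totals: C#maj7 ends at 2, Badd9 ends at 8, Bbm7 ends at 12, Dmaj7 ends at 15, F# ends at 18, Bb7 ends at 22, Em ends at 25, C# ends at 32.
Beat 28 falls within C#.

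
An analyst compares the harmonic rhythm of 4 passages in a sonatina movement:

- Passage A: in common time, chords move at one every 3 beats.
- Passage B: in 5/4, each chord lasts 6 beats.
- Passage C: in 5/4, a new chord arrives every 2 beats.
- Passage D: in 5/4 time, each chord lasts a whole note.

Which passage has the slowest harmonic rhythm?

Passage B

A: 4/3 = 4/3 chords/bar.
B: 5/6 = 5/6 chords/bar.
C: 5/2 = 2.5 chords/bar.
D: 5/4 = 1.25 chords/bar.
Slowest is B at 5/6 chords/bar.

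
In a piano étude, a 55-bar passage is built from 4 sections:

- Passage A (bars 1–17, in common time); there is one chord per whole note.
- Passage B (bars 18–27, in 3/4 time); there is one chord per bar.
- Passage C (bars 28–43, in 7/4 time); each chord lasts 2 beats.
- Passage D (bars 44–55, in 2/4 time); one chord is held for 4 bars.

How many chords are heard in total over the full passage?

86 chords

A has 68 beats and chords last 4 each, so 17 chords.
B has 30 beats and chords last 3 each, so 10 chords.
C has 112 beats and chords last 2 each, so 56 chords.
D has 24 beats and chords last 8 each, so 3 chords.
Total: 17 + 10 + 56 + 3 = 86.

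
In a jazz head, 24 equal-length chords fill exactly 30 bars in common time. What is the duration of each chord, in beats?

30 bars × 4 beats/bar = 120 beats total.
120 beats ÷ 24 chords = 5 beats per chord.

5 beats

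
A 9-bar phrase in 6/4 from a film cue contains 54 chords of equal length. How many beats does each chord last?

1 beat

9 bars × 6 beats/bar = 54 beats total.
54 beats ÷ 54 chords = 1 beats per chord.
(That is a quarter note.)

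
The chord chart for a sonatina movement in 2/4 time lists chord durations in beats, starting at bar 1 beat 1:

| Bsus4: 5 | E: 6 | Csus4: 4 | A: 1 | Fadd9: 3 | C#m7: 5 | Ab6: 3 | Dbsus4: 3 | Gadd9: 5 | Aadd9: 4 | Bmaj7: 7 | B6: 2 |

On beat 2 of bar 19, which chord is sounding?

Aadd9

Beat 2 of bar 19 is beat (19−1)×2 + 2 = 38 overall.
Running totals: Bsus4 ends at 5, E ends at 11, Csus4 ends at 15, A ends at 16, Fadd9 ends at 19, C#m7 ends at 24, Ab6 ends at 27, Dbsus4 ends at 30, Gadd9 ends at 35, Aadd9 ends at 39.
Beat 38 falls within Aadd9.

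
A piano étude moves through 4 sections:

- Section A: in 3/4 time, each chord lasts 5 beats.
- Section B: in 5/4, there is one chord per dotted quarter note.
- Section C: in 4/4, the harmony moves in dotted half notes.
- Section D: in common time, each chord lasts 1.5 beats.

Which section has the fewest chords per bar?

Section A

A: each chord is 5 beats in 3/4, so 0.6 per bar.
B: each chord is 1.5 beats in 5/4, so 10/3 per bar.
C: each chord is 3 beats in 4/4, so 4/3 per bar.
D: each chord is 1.5 beats in 4/4, so 8/3 per bar.
Slowest is A at 0.6 chords/bar.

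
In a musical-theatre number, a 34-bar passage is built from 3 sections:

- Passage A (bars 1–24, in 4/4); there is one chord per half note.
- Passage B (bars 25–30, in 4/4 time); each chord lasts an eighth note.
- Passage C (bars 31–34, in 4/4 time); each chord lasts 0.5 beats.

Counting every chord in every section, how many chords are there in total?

128 chords

A: 24 bars × 4 beats = 96 beats; 2 beats/chord → 48 chords.
B: 6 bars × 4 beats = 24 beats; 0.5 beats/chord → 48 chords.
C: 4 bars × 4 beats = 16 beats; 0.5 beats/chord → 32 chords.
Total: 48 + 48 + 32 = 128.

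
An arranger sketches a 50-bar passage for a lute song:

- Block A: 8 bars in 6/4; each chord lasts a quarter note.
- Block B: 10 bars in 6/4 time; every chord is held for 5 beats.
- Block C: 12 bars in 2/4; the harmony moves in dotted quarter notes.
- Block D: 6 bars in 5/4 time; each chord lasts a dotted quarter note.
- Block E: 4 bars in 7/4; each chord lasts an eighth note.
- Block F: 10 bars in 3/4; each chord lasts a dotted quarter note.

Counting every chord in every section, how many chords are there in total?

A: 8 bars × 6 beats = 48 beats; 1 beat/chord → 48 chords.
B: 10 bars × 6 beats = 60 beats; 5 beats/chord → 12 chords.
C: 12 bars × 2 beats = 24 beats; 1.5 beats/chord → 16 chords.
D: 6 bars × 5 beats = 30 beats; 1.5 beats/chord → 20 chords.
E: 4 bars × 7 beats = 28 beats; 0.5 beats/chord → 56 chords.
F: 10 bars × 3 beats = 30 beats; 1.5 beats/chord → 20 chords.
Total: 48 + 12 + 16 + 20 + 56 + 20 = 172.

172 chords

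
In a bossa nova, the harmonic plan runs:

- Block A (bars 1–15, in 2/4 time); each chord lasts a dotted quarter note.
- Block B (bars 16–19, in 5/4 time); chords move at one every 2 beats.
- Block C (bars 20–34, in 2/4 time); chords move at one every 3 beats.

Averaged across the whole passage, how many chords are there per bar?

A: 15 × 2 = 30 beats ÷ 1.5 = 20 chords.
B: 4 × 5 = 20 beats ÷ 2 = 10 chords.
C: 15 × 2 = 30 beats ÷ 3 = 10 chords.
Overall: 40 chords over 34 bars → 40/34 = 20/17 chords per bar.

20/17 chords per bar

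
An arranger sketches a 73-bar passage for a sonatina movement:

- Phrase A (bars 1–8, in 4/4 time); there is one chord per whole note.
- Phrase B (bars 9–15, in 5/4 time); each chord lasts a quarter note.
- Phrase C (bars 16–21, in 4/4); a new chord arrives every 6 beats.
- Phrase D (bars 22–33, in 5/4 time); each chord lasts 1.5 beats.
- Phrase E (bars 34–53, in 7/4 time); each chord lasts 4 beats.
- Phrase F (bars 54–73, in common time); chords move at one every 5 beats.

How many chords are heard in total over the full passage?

A: 8·4 = 32 beats, 32/4 = 8 chords.
B: 7·5 = 35 beats, 35/1 = 35 chords.
C: 6·4 = 24 beats, 24/6 = 4 chords.
D: 12·5 = 60 beats, 60/1.5 = 40 chords.
E: 20·7 = 140 beats, 140/4 = 35 chords.
F: 20·4 = 80 beats, 80/5 = 16 chords.
Total: 8 + 35 + 4 + 40 + 35 + 16 = 138.

138 chords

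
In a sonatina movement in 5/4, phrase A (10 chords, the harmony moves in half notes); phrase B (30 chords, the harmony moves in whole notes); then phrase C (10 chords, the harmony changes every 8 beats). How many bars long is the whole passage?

A: 10 × 2 = 20 beats = 4 bars.
B: 30 × 4 = 120 beats = 24 bars.
C: 10 × 8 = 80 beats = 16 bars.
Total: 4 + 24 + 16 = 44 bars.

44 bars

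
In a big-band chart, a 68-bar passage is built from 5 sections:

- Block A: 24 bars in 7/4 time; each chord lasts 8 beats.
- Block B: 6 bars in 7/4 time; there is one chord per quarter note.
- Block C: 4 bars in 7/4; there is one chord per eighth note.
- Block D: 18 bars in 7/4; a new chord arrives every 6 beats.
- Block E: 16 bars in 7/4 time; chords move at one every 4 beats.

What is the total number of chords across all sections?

A: 24 bars × 7 beats = 168 beats; 8 beats/chord → 21 chords.
B: 6 bars × 7 beats = 42 beats; 1 beat/chord → 42 chords.
C: 4 bars × 7 beats = 28 beats; 0.5 beats/chord → 56 chords.
D: 18 bars × 7 beats = 126 beats; 6 beats/chord → 21 chords.
E: 16 bars × 7 beats = 112 beats; 4 beats/chord → 28 chords.
Total: 21 + 42 + 56 + 21 + 28 = 168.

168 chords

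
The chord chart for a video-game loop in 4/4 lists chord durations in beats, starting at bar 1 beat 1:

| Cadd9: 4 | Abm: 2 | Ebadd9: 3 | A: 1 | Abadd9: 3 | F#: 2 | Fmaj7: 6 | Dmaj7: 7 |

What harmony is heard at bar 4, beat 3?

F#

Beat 3 of bar 4 is beat (4−1)×4 + 3 = 15 overall.
Running totals: Cadd9 ends at 4, Abm ends at 6, Ebadd9 ends at 9, A ends at 10, Abadd9 ends at 13, F# ends at 15.
Beat 15 falls within F#.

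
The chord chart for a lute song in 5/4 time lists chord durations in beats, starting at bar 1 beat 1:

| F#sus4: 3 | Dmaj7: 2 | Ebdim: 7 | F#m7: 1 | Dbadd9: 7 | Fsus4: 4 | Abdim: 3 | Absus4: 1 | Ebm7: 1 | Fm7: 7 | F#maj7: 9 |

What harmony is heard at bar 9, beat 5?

Beat 5 of bar 9 is beat (9−1)×5 + 5 = 45 overall.
Running totals: F#sus4 ends at 3, Dmaj7 ends at 5, Ebdim ends at 12, F#m7 ends at 13, Dbadd9 ends at 20, Fsus4 ends at 24, Abdim ends at 27, Absus4 ends at 28, Ebm7 ends at 29, Fm7 ends at 36, F#maj7 ends at 45.
Beat 45 falls within F#maj7.

F#maj7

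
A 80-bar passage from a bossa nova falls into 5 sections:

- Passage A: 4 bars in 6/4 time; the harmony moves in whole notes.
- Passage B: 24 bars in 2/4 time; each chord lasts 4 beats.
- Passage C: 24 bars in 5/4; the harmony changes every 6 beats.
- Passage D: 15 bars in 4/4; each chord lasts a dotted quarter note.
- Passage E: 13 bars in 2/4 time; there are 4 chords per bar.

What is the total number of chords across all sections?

A: 4 bars × 6 beats = 24 beats; 4 beats/chord → 6 chords.
B: 24 bars × 2 beats = 48 beats; 4 beats/chord → 12 chords.
C: 24 bars × 5 beats = 120 beats; 6 beats/chord → 20 chords.
D: 15 bars × 4 beats = 60 beats; 1.5 beats/chord → 40 chords.
E: 13 bars × 2 beats = 26 beats; 0.5 beats/chord → 52 chords.
Total: 6 + 12 + 20 + 40 + 52 = 130.

130 chords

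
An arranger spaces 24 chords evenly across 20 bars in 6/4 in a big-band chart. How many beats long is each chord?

20 bars × 6 beats/bar = 120 beats total.
120 beats ÷ 24 chords = 5 beats per chord.

5 beats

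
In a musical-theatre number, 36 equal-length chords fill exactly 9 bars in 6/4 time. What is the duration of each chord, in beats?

9 bars × 6 beats/bar = 54 beats total.
54 beats ÷ 36 chords = 1.5 beats per chord.
(That is a dotted quarter note.)

1.5 beats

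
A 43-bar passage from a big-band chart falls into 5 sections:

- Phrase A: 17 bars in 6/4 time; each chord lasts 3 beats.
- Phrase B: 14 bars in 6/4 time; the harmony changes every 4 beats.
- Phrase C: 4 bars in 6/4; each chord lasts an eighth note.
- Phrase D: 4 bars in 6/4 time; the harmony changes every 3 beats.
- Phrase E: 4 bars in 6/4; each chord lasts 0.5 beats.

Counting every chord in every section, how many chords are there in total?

A has 102 beats and chords last 3 each, so 34 chords.
B has 84 beats and chords last 4 each, so 21 chords.
C has 24 beats and chords last 0.5 each, so 48 chords.
D has 24 beats and chords last 3 each, so 8 chords.
E has 24 beats and chords last 0.5 each, so 48 chords.
Total: 34 + 21 + 48 + 8 + 48 = 159.

159 chords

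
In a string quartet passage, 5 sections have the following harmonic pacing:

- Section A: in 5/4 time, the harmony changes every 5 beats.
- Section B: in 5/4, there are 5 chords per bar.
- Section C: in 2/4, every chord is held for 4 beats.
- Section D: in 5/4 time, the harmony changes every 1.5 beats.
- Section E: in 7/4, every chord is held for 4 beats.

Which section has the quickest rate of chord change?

A: 5 beats/bar ÷ 5 beats/chord = 1 chord/bar.
B: 5 beats/bar ÷ 1 beat/chord = 5 chords/bar.
C: 2 beats/bar ÷ 4 beats/chord = 0.5 chords/bar.
D: 5 beats/bar ÷ 1.5 beats/chord = 10/3 chords/bar.
E: 7 beats/bar ÷ 4 beats/chord = 1.75 chords/bar.
Fastest is B at 5 chords/bar.

Section B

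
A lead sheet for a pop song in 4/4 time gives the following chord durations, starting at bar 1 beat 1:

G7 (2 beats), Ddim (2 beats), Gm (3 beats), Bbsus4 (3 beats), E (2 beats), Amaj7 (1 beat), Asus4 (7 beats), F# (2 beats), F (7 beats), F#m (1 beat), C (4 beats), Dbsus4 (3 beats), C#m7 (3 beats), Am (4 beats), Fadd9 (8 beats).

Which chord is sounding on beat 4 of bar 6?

F

Beat 4 of bar 6 is beat (6−1)×4 + 4 = 24 overall.
Running totals: G7 ends at 2, Ddim ends at 4, Gm ends at 7, Bbsus4 ends at 10, E ends at 12, Amaj7 ends at 13, Asus4 ends at 20, F# ends at 22, F ends at 29.
Beat 24 falls within F.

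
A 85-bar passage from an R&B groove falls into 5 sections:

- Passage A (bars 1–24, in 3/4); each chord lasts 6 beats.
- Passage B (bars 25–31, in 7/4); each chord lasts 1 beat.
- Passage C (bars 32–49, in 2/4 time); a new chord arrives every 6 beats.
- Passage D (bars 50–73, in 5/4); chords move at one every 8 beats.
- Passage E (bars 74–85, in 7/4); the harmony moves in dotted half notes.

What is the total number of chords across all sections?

110 chords

A has 72 beats and chords last 6 each, so 12 chords.
B has 49 beats and chords last 1 each, so 49 chords.
C has 36 beats and chords last 6 each, so 6 chords.
D has 120 beats and chords last 8 each, so 15 chords.
E has 84 beats and chords last 3 each, so 28 chords.
Total: 12 + 49 + 6 + 15 + 28 = 110.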